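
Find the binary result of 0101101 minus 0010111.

Method 1 - Direct subtraction (column by column from the right: bit − bit − borrow-in; if negative, add 2 and borrow 1 from the next column):
borrow: 0101100
        0101101
-       0010111
---------------
        0010110

Method 2 - Add two's complement:
Two's complement of 0010111: invert → 1101000, add 1 → 1101001
  0101101
+ 1101001
---------
 10010110  (end carry out of the top bit = 1)
Discarding the end carry: 0010110
Decimal check:
  0101101 = 32 + 8 + 4 + 1 = 45
  0010111 = 16 + 4 + 2 + 1 = 23
  45 - 23 = 22, and 0010110 = 16 + 4 + 2 = 22 ✓



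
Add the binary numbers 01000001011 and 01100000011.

Add column by column from the right: bit + bit + carry-in; write the sum mod 2, carry 1 when the sum is 2 or 3.
carry:  10000000110
        01000001011
+       01100000011
-------------------
       010100001110
(the carry out of the leftmost column, 0, becomes the leading bit)
Decimal check:
  01000001011 = 512 + 8 + 2 + 1 = 523
  01100000011 = 512 + 256 + 2 + 1 = 771
  523 + 771 = 1294, and 010100001110 = 1024 + 256 + 8 + 4 + 2 = 1294 ✓



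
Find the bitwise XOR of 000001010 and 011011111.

XOR: 1 when bits differ
  000001010
^ 011011111
-----------
  011010101
Decimal: 10 ^ 223 = 213



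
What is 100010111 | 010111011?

OR: 1 when either bit is 1
  100010111
| 010111011
-----------
  110111111
Decimal: 279 | 187 = 447



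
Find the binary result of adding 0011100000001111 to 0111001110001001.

Add column by column from the right: bit + bit + carry-in; write the sum mod 2, carry 1 when the sum is 2 or 3.
carry:  1110000000011110
        0011100000001111
+       0111001110001001
------------------------
       01010101110011000
(the carry out of the leftmost column, 0, becomes the leading bit)
Decimal check:
  0011100000001111 = 8192 + 4096 + 2048 + 8 + 4 + 2 + 1 = 14351
  0111001110001001 = 16384 + 8192 + 4096 + 512 + 256 + 128 + 8 + 1 = 29577
  14351 + 29577 = 43928, and 01010101110011000 = 32768 + 8192 + 2048 + 512 + 256 + 128 + 16 + 8 = 43928 ✓



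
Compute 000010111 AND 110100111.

AND: 1 only when both bits are 1
  000010111
& 110100111
-----------
  000000111
Decimal: 23 & 423 = 7



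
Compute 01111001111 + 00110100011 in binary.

Add column by column from the right: bit + bit + carry-in; write the sum mod 2, carry 1 when the sum is 2 or 3.
carry:  11100011110
        01111001111
+       00110100011
-------------------
       010101110010
(the carry out of the leftmost column, 0, becomes the leading bit)
Decimal check:
  01111001111 = 512 + 256 + 128 + 64 + 8 + 4 + 2 + 1 = 975
  00110100011 = 256 + 128 + 32 + 2 + 1 = 419
  975 + 419 = 1394, and 010101110010 = 1024 + 256 + 64 + 32 + 16 + 2 = 1394 ✓



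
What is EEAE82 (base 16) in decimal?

Expand by place value (powers of 16):
Digit values: E = 14, A = 10
EEAE82 = 14 × 16^5 + 14 × 16^4 + 10 × 16^3 + 14 × 16^2 + 8 × 16^1 + 2 × 16^0
= 14 × 1048576 + 14 × 65536 + 10 × 4096 + 14 × 256 + 8 × 16 + 2 × 1
= 14680064 + 917504 + 40960 + 3584 + 128 + 2
= 15642242



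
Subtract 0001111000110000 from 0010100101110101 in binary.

Method 1 - Direct subtraction (column by column from the right: bit − bit − borrow-in; if negative, add 2 and borrow 1 from the next column):
borrow: 0011110000000000
        0010100101110101
-       0001111000110000
------------------------
        0000101101000101

Method 2 - Add two's complement:
Two's complement of 0001111000110000: invert → 1110000111001111, add 1 → 1110000111010000
  0010100101110101
+ 1110000111010000
------------------
 10000101101000101  (end carry out of the top bit = 1)
Discarding the end carry: 0000101101000101
Decimal check:
  0010100101110101 = 8192 + 2048 + 256 + 64 + 32 + 16 + 4 + 1 = 10613
  0001111000110000 = 4096 + 2048 + 1024 + 512 + 32 + 16 = 7728
  10613 - 7728 = 2885, and 0000101101000101 = 2048 + 512 + 256 + 64 + 4 + 1 = 2885 ✓



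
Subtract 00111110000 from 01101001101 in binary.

Method 1 - Direct subtraction (column by column from the right: bit − bit − borrow-in; if negative, add 2 and borrow 1 from the next column):
borrow: 01111100000
        01101001101
-       00111110000
-------------------
        00101011101

Method 2 - Add two's complement:
Two's complement of 00111110000: invert → 11000001111, add 1 → 11000010000
  01101001101
+ 11000010000
-------------
 100101011101  (end carry out of the top bit = 1)
Discarding the end carry: 00101011101
Decimal check:
  01101001101 = 512 + 256 + 64 + 8 + 4 + 1 = 845
  00111110000 = 256 + 128 + 64 + 32 + 16 = 496
  845 - 496 = 349, and 00101011101 = 256 + 64 + 16 + 8 + 4 + 1 = 349 ✓



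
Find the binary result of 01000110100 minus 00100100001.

Method 1 - Direct subtraction (column by column from the right: bit − bit − borrow-in; if negative, add 2 and borrow 1 from the next column):
borrow: 01000000110
        01000110100
-       00100100001
-------------------
        00100010011

Method 2 - Add two's complement:
Two's complement of 00100100001: invert → 11011011110, add 1 → 11011011111
  01000110100
+ 11011011111
-------------
 100100010011  (end carry out of the top bit = 1)
Discarding the end carry: 00100010011
Decimal check:
  01000110100 = 512 + 32 + 16 + 4 = 564
  00100100001 = 256 + 32 + 1 = 289
  564 - 289 = 275, and 00100010011 = 256 + 16 + 2 + 1 = 275 ✓



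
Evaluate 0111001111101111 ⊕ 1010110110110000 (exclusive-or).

XOR: 1 when bits differ
  0111001111101111
^ 1010110110110000
------------------
  1101111001011111
Decimal: 29679 ^ 44464 = 56927



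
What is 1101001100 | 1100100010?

OR: 1 when either bit is 1
  1101001100
| 1100100010
------------
  1101101110
Decimal: 844 | 802 = 878



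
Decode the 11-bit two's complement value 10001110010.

Binary: 10001110010
Sign bit: 1 (negative)
Invert: 01110001101
Add 1:  01110001110
Magnitude: 01110001110 = 512 + 256 + 128 + 8 + 4 + 2 = 910
Value: -910



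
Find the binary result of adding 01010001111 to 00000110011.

Add column by column from the right: bit + bit + carry-in; write the sum mod 2, carry 1 when the sum is 2 or 3.
carry:  00001111110
        01010001111
+       00000110011
-------------------
       001011000010
(the carry out of the leftmost column, 0, becomes the leading bit)
Decimal check:
  01010001111 = 512 + 128 + 8 + 4 + 2 + 1 = 655
  00000110011 = 32 + 16 + 2 + 1 = 51
  655 + 51 = 706, and 001011000010 = 512 + 128 + 64 + 2 = 706 ✓



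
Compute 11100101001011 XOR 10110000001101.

XOR: 1 when bits differ
  11100101001011
^ 10110000001101
----------------
  01010101000110
Decimal: 14667 ^ 11277 = 5446



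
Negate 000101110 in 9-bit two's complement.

Original: 000101110
Step 1 - Invert all bits: 111010001
Step 2 - Add 1: 111010010
Verification: 000101110 + 111010010 = 1000000000; discarding the end carry (carry out of the top bit) leaves the 9-bit value 000000000, as required for x + (-x)



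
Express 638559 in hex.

Using repeated division by 16 (digits 10–15 are A–F):
638559 ÷ 16 = 39909 remainder 15 (F)
39909 ÷ 16 = 2494 remainder 5
2494 ÷ 16 = 155 remainder 14 (E)
155 ÷ 16 = 9 remainder 11 (B)
9 ÷ 16 = 0 remainder 9
Reading remainders bottom to top: 9BE5F



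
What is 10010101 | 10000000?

OR: 1 when either bit is 1
  10010101
| 10000000
----------
  10010101
Decimal: 149 | 128 = 149



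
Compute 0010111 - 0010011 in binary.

Method 1 - Direct subtraction (column by column from the right: bit − bit − borrow-in; if negative, add 2 and borrow 1 from the next column):
borrow: 0000000
        0010111
-       0010011
---------------
        0000100

Method 2 - Add two's complement:
Two's complement of 0010011: invert → 1101100, add 1 → 1101101
  0010111
+ 1101101
---------
 10000100  (end carry out of the top bit = 1)
Discarding the end carry: 0000100
Decimal check:
  0010111 = 16 + 4 + 2 + 1 = 23
  0010011 = 16 + 2 + 1 = 19
  23 - 19 = 4, and 0000100 = 4 ✓



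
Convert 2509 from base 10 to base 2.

Using repeated division by 2:
2509 ÷ 2 = 1254 remainder 1
1254 ÷ 2 = 627 remainder 0
627 ÷ 2 = 313 remainder 1
313 ÷ 2 = 156 remainder 1
156 ÷ 2 = 78 remainder 0
78 ÷ 2 = 39 remainder 0
39 ÷ 2 = 19 remainder 1
19 ÷ 2 = 9 remainder 1
9 ÷ 2 = 4 remainder 1
4 ÷ 2 = 2 remainder 0
2 ÷ 2 = 1 remainder 0
1 ÷ 2 = 0 remainder 1
Reading remainders bottom to top: 100111001101



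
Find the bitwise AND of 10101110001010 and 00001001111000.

AND: 1 only when both bits are 1
  10101110001010
& 00001001111000
----------------
  00001000001000
Decimal: 11146 & 632 = 520



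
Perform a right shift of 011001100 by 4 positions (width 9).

Original: 011001100 (decimal 204)
Shift right by 4 positions
Drop the 4 low bits; fill with zeros on the left
Result: 000001100 (decimal 12)
Equivalent: 204 >> 4 = 204 ÷ 2^4 = 12



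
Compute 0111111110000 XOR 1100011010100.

XOR: 1 when bits differ
  0111111110000
^ 1100011010100
---------------
  1011100100100
Decimal: 4080 ^ 6356 = 5924



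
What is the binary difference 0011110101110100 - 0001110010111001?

Method 1 - Direct subtraction (column by column from the right: bit − bit − borrow-in; if negative, add 2 and borrow 1 from the next column):
borrow: 0000000101110110
        0011110101110100
-       0001110010111001
------------------------
        0010000010111011

Method 2 - Add two's complement:
Two's complement of 0001110010111001: invert → 1110001101000110, add 1 → 1110001101000111
  0011110101110100
+ 1110001101000111
------------------
 10010000010111011  (end carry out of the top bit = 1)
Discarding the end carry: 0010000010111011
Decimal check:
  0011110101110100 = 8192 + 4096 + 2048 + 1024 + 256 + 64 + 32 + 16 + 4 = 15732
  0001110010111001 = 4096 + 2048 + 1024 + 128 + 32 + 16 + 8 + 1 = 7353
  15732 - 7353 = 8379, and 0010000010111011 = 8192 + 128 + 32 + 16 + 8 + 2 + 1 = 8379 ✓



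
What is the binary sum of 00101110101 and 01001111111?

Add column by column from the right: bit + bit + carry-in; write the sum mod 2, carry 1 when the sum is 2 or 3.
carry:  00011111110
        00101110101
+       01001111111
-------------------
       001111110100
(the carry out of the leftmost column, 0, becomes the leading bit)
Decimal check:
  00101110101 = 256 + 64 + 32 + 16 + 4 + 1 = 373
  01001111111 = 512 + 64 + 32 + 16 + 8 + 4 + 2 + 1 = 639
  373 + 639 = 1012, and 001111110100 = 512 + 256 + 128 + 64 + 32 + 16 + 4 = 1012 ✓



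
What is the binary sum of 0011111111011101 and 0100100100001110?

Add column by column from the right: bit + bit + carry-in; write the sum mod 2, carry 1 when the sum is 2 or 3.
carry:  1111111000111000
        0011111111011101
+       0100100100001110
------------------------
       01000100011101011
(the carry out of the leftmost column, 0, becomes the leading bit)
Decimal check:
  0011111111011101 = 8192 + 4096 + 2048 + 1024 + 512 + 256 + 128 + 64 + 16 + 8 + 4 + 1 = 16349
  0100100100001110 = 16384 + 2048 + 256 + 8 + 4 + 2 = 18702
  16349 + 18702 = 35051, and 01000100011101011 = 32768 + 2048 + 128 + 64 + 32 + 8 + 2 + 1 = 35051 ✓



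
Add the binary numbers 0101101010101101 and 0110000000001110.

Add column by column from the right: bit + bit + carry-in; write the sum mod 2, carry 1 when the sum is 2 or 3.
carry:  1000000000011000
        0101101010101101
+       0110000000001110
------------------------
       01011101010111011
(the carry out of the leftmost column, 0, becomes the leading bit)
Decimal check:
  0101101010101101 = 16384 + 4096 + 2048 + 512 + 128 + 32 + 8 + 4 + 1 = 23213
  0110000000001110 = 16384 + 8192 + 8 + 4 + 2 = 24590
  23213 + 24590 = 47803, and 01011101010111011 = 32768 + 8192 + 4096 + 2048 + 512 + 128 + 32 + 16 + 8 + 2 + 1 = 47803 ✓



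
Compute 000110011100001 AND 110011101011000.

AND: 1 only when both bits are 1
  000110011100001
& 110011101011000
-----------------
  000010001000000
Decimal: 3297 & 26456 = 1088



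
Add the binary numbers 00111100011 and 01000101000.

Add column by column from the right: bit + bit + carry-in; write the sum mod 2, carry 1 when the sum is 2 or 3.
carry:  11111000000
        00111100011
+       01000101000
-------------------
       010000001011
(the carry out of the leftmost column, 0, becomes the leading bit)
Decimal check:
  00111100011 = 256 + 128 + 64 + 32 + 2 + 1 = 483
  01000101000 = 512 + 32 + 8 = 552
  483 + 552 = 1035, and 010000001011 = 1024 + 8 + 2 + 1 = 1035 ✓



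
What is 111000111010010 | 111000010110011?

OR: 1 when either bit is 1
  111000111010010
| 111000010110011
-----------------
  111000111110011
Decimal: 29138 | 28851 = 29171



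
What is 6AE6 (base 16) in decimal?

Expand by place value (powers of 16):
Digit values: A = 10, E = 14
6AE6 = 6 × 16^3 + 10 × 16^2 + 14 × 16^1 + 6 × 16^0
= 6 × 4096 + 10 × 256 + 14 × 16 + 6 × 1
= 24576 + 2560 + 224 + 6
= 27366



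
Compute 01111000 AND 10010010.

AND: 1 only when both bits are 1
  01111000
& 10010010
----------
  00010000
Decimal: 120 & 146 = 16



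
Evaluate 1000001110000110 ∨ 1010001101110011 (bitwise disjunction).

OR: 1 when either bit is 1
  1000001110000110
| 1010001101110011
------------------
  1010001111110111
Decimal: 33670 | 41843 = 41975



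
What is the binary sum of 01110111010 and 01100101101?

Add column by column from the right: bit + bit + carry-in; write the sum mod 2, carry 1 when the sum is 2 or 3.
carry:  11001110000
        01110111010
+       01100101101
-------------------
       011011100111
(the carry out of the leftmost column, 0, becomes the leading bit)
Decimal check:
  01110111010 = 512 + 256 + 128 + 32 + 16 + 8 + 2 = 954
  01100101101 = 512 + 256 + 32 + 8 + 4 + 1 = 813
  954 + 813 = 1767, and 011011100111 = 1024 + 512 + 128 + 64 + 32 + 4 + 2 + 1 = 1767 ✓



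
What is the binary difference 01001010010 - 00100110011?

Method 1 - Direct subtraction (column by column from the right: bit − bit − borrow-in; if negative, add 2 and borrow 1 from the next column):
borrow: 01001111110
        01001010010
-       00100110011
-------------------
        00100011111

Method 2 - Add two's complement:
Two's complement of 00100110011: invert → 11011001100, add 1 → 11011001101
  01001010010
+ 11011001101
-------------
 100100011111  (end carry out of the top bit = 1)
Discarding the end carry: 00100011111
Decimal check:
  01001010010 = 512 + 64 + 16 + 2 = 594
  00100110011 = 256 + 32 + 16 + 2 + 1 = 307
  594 - 307 = 287, and 00100011111 = 256 + 16 + 8 + 4 + 2 + 1 = 287 ✓



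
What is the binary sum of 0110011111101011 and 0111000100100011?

Add column by column from the right: bit + bit + carry-in; write the sum mod 2, carry 1 when the sum is 2 or 3.
carry:  1100111111000110
        0110011111101011
+       0111000100100011
------------------------
       01101100100001110
(the carry out of the leftmost column, 0, becomes the leading bit)
Decimal check:
  0110011111101011 = 16384 + 8192 + 1024 + 512 + 256 + 128 + 64 + 32 + 8 + 2 + 1 = 26603
  0111000100100011 = 16384 + 8192 + 4096 + 256 + 32 + 2 + 1 = 28963
  26603 + 28963 = 55566, and 01101100100001110 = 32768 + 16384 + 4096 + 2048 + 256 + 8 + 4 + 2 = 55566 ✓



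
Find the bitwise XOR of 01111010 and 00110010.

XOR: 1 when bits differ
  01111010
^ 00110010
----------
  01001000
Decimal: 122 ^ 50 = 72



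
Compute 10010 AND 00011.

AND: 1 only when both bits are 1
  10010
& 00011
-------
  00010
Decimal: 18 & 3 = 2



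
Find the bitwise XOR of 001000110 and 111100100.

XOR: 1 when bits differ
  001000110
^ 111100100
-----------
  110100010
Decimal: 70 ^ 484 = 418



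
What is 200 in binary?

Using repeated division by 2:
200 ÷ 2 = 100 remainder 0
100 ÷ 2 = 50 remainder 0
50 ÷ 2 = 25 remainder 0
25 ÷ 2 = 12 remainder 1
12 ÷ 2 = 6 remainder 0
6 ÷ 2 = 3 remainder 0
3 ÷ 2 = 1 remainder 1
1 ÷ 2 = 0 remainder 1
Reading remainders bottom to top: 11001000



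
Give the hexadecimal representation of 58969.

Using repeated division by 16 (digits 10–15 are A–F):
58969 ÷ 16 = 3685 remainder 9
3685 ÷ 16 = 230 remainder 5
230 ÷ 16 = 14 remainder 6
14 ÷ 16 = 0 remainder 14 (E)
Reading remainders bottom to top: E659



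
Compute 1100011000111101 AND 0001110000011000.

AND: 1 only when both bits are 1
  1100011000111101
& 0001110000011000
------------------
  0000010000011000
Decimal: 50749 & 7192 = 1048



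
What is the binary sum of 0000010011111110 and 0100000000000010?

Add column by column from the right: bit + bit + carry-in; write the sum mod 2, carry 1 when the sum is 2 or 3.
carry:  0000000111111100
        0000010011111110
+       0100000000000010
------------------------
       00100010100000000
(the carry out of the leftmost column, 0, becomes the leading bit)
Decimal check:
  0000010011111110 = 1024 + 128 + 64 + 32 + 16 + 8 + 4 + 2 = 1278
  0100000000000010 = 16384 + 2 = 16386
  1278 + 16386 = 17664, and 00100010100000000 = 16384 + 1024 + 256 = 17664 ✓



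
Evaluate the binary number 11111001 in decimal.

Sum of powers of 2 for each 1-bit:
2^0 + 2^3 + 2^4 + 2^5 + 2^6 + 2^7
= 1 + 8 + 16 + 32 + 64 + 128
= 249



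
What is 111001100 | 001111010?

OR: 1 when either bit is 1
  111001100
| 001111010
-----------
  111111110
Decimal: 460 | 122 = 510



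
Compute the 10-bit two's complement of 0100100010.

Original: 0100100010
Step 1 - Invert all bits: 1011011101
Step 2 - Add 1: 1011011110
Verification: 0100100010 + 1011011110 = 10000000000; discarding the end carry (carry out of the top bit) leaves the 10-bit value 0000000000, as required for x + (-x)



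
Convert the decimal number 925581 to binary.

Using repeated division by 2:
925581 ÷ 2 = 462790 remainder 1
462790 ÷ 2 = 231395 remainder 0
231395 ÷ 2 = 115697 remainder 1
115697 ÷ 2 = 57848 remainder 1
57848 ÷ 2 = 28924 remainder 0
28924 ÷ 2 = 14462 remainder 0
14462 ÷ 2 = 7231 remainder 0
7231 ÷ 2 = 3615 remainder 1
3615 ÷ 2 = 1807 remainder 1
1807 ÷ 2 = 903 remainder 1
903 ÷ 2 = 451 remainder 1
451 ÷ 2 = 225 remainder 1
225 ÷ 2 = 112 remainder 1
112 ÷ 2 = 56 remainder 0
56 ÷ 2 = 28 remainder 0
28 ÷ 2 = 14 remainder 0
14 ÷ 2 = 7 remainder 0
7 ÷ 2 = 3 remainder 1
3 ÷ 2 = 1 remainder 1
1 ÷ 2 = 0 remainder 1
Reading remainders bottom to top: 11100001111110001101



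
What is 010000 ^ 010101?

XOR: 1 when bits differ
  010000
^ 010101
--------
  000101
Decimal: 16 ^ 21 = 5



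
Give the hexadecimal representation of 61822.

Using repeated division by 16 (digits 10–15 are A–F):
61822 ÷ 16 = 3863 remainder 14 (E)
3863 ÷ 16 = 241 remainder 7
241 ÷ 16 = 15 remainder 1
15 ÷ 16 = 0 remainder 15 (F)
Reading remainders bottom to top: F17E



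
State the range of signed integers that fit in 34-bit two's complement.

For 34-bit two's complement:
Minimum: -2^33 = -8589934592
Maximum: 2^33 - 1 = 8589934591



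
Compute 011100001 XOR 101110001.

XOR: 1 when bits differ
  011100001
^ 101110001
-----------
  110010000
Decimal: 225 ^ 369 = 400



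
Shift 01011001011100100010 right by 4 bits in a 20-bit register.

Original: 01011001011100100010 (decimal 366370)
Shift right by 4 positions
Drop the 4 low bits; fill with zeros on the left
Result: 00000101100101110010 (decimal 22898)
Equivalent: 366370 >> 4 = 366370 ÷ 2^4 = 22898



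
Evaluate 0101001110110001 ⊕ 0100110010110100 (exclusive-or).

XOR: 1 when bits differ
  0101001110110001
^ 0100110010110100
------------------
  0001111100000101
Decimal: 21425 ^ 19636 = 7941



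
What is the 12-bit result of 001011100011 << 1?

Original: 001011100011 (decimal 739)
Shift left by 1 position
Append 1 zero on the right
Result: 010111000110 (decimal 1478)
Equivalent: 739 << 1 = 739 × 2^1 = 1478



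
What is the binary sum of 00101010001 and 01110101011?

Add column by column from the right: bit + bit + carry-in; write the sum mod 2, carry 1 when the sum is 2 or 3.
carry:  11000000110
        00101010001
+       01110101011
-------------------
       010011111100
(the carry out of the leftmost column, 0, becomes the leading bit)
Decimal check:
  00101010001 = 256 + 64 + 16 + 1 = 337
  01110101011 = 512 + 256 + 128 + 32 + 8 + 2 + 1 = 939
  337 + 939 = 1276, and 010011111100 = 1024 + 128 + 64 + 32 + 16 + 8 + 4 = 1276 ✓



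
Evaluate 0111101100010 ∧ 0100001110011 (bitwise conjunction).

AND: 1 only when both bits are 1
  0111101100010
& 0100001110011
---------------
  0100001100010
Decimal: 3938 & 2163 = 2146



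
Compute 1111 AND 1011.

AND: 1 only when both bits are 1
  1111
& 1011
------
  1011
Decimal: 15 & 11 = 11



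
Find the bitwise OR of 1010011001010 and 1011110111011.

OR: 1 when either bit is 1
  1010011001010
| 1011110111011
---------------
  1011111111011
Decimal: 5322 | 6075 = 6139



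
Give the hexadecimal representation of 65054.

Using repeated division by 16 (digits 10–15 are A–F):
65054 ÷ 16 = 4065 remainder 14 (E)
4065 ÷ 16 = 254 remainder 1
254 ÷ 16 = 15 remainder 14 (E)
15 ÷ 16 = 0 remainder 15 (F)
Reading remainders bottom to top: FE1E



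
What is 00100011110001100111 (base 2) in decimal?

Sum of powers of 2 for each 1-bit:
2^0 + 2^1 + 2^2 + 2^5 + 2^6 + 2^10 + 2^11 + 2^12 + 2^13 + 2^17
= 1 + 2 + 4 + 32 + 64 + 1024 + 2048 + 4096 + 8192 + 131072
= 146535



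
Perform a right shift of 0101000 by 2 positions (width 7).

Original: 0101000 (decimal 40)
Shift right by 2 positions
Drop the 2 low bits; fill with zeros on the left
Result: 0001010 (decimal 10)
Equivalent: 40 >> 2 = 40 ÷ 2^2 = 10



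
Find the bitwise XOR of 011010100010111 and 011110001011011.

XOR: 1 when bits differ
  011010100010111
^ 011110001011011
-----------------
  000100101001100
Decimal: 13591 ^ 15451 = 2380



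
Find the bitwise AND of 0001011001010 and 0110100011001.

AND: 1 only when both bits are 1
  0001011001010
& 0110100011001
---------------
  0000000001000
Decimal: 714 & 3353 = 8



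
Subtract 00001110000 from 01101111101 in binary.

Method 1 - Direct subtraction (column by column from the right: bit − bit − borrow-in; if negative, add 2 and borrow 1 from the next column):
borrow: 00000000000
        01101111101
-       00001110000
-------------------
        01100001101

Method 2 - Add two's complement:
Two's complement of 00001110000: invert → 11110001111, add 1 → 11110010000
  01101111101
+ 11110010000
-------------
 101100001101  (end carry out of the top bit = 1)
Discarding the end carry: 01100001101
Decimal check:
  01101111101 = 512 + 256 + 64 + 32 + 16 + 8 + 4 + 1 = 893
  00001110000 = 64 + 32 + 16 = 112
  893 - 112 = 781, and 01100001101 = 512 + 256 + 8 + 4 + 1 = 781 ✓



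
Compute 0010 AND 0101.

AND: 1 only when both bits are 1
  0010
& 0101
------
  0000
Decimal: 2 & 5 = 0



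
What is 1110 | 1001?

OR: 1 when either bit is 1
  1110
| 1001
------
  1111
Decimal: 14 | 9 = 15



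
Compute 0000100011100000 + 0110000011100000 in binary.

Add column by column from the right: bit + bit + carry-in; write the sum mod 2, carry 1 when the sum is 2 or 3.
carry:  0000000111000000
        0000100011100000
+       0110000011100000
------------------------
       00110100111000000
(the carry out of the leftmost column, 0, becomes the leading bit)
Decimal check:
  0000100011100000 = 2048 + 128 + 64 + 32 = 2272
  0110000011100000 = 16384 + 8192 + 128 + 64 + 32 = 24800
  2272 + 24800 = 27072, and 00110100111000000 = 16384 + 8192 + 2048 + 256 + 128 + 64 = 27072 ✓



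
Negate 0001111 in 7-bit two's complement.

Original: 0001111
Step 1 - Invert all bits: 1110000
Step 2 - Add 1: 1110001
Verification: 0001111 + 1110001 = 10000000; discarding the end carry (carry out of the top bit) leaves the 7-bit value 0000000, as required for x + (-x)



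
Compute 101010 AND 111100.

AND: 1 only when both bits are 1
  101010
& 111100
--------
  101000
Decimal: 42 & 60 = 40



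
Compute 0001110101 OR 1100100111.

OR: 1 when either bit is 1
  0001110101
| 1100100111
------------
  1101110111
Decimal: 117 | 807 = 887



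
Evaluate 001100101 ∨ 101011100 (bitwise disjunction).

OR: 1 when either bit is 1
  001100101
| 101011100
-----------
  101111101
Decimal: 101 | 348 = 381



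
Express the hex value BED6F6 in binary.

Convert each hex digit to 4 bits:
  B = 1011
  E = 1110
  D = 1101
  6 = 0110
  F = 1111
  6 = 0110
Concatenate: 101111101101011011110110



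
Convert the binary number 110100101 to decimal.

Sum of powers of 2 for each 1-bit:
2^0 + 2^2 + 2^5 + 2^7 + 2^8
= 1 + 4 + 32 + 128 + 256
= 421



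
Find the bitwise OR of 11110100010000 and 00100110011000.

OR: 1 when either bit is 1
  11110100010000
| 00100110011000
----------------
  11110110011000
Decimal: 15632 | 2456 = 15768



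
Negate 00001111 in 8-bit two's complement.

Original: 00001111
Step 1 - Invert all bits: 11110000
Step 2 - Add 1: 11110001
Verification: 00001111 + 11110001 = 100000000; discarding the end carry (carry out of the top bit) leaves the 8-bit value 00000000, as required for x + (-x)



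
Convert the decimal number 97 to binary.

Using repeated division by 2:
97 ÷ 2 = 48 remainder 1
48 ÷ 2 = 24 remainder 0
24 ÷ 2 = 12 remainder 0
12 ÷ 2 = 6 remainder 0
6 ÷ 2 = 3 remainder 0
3 ÷ 2 = 1 remainder 1
1 ÷ 2 = 0 remainder 1
Reading remainders bottom to top: 1100001



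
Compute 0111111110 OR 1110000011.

OR: 1 when either bit is 1
  0111111110
| 1110000011
------------
  1111111111
Decimal: 510 | 899 = 1023



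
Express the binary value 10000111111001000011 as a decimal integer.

Sum of powers of 2 for each 1-bit:
2^0 + 2^1 + 2^6 + 2^9 + 2^10 + 2^11 + 2^12 + 2^13 + 2^14 + 2^19
= 1 + 2 + 64 + 512 + 1024 + 2048 + 4096 + 8192 + 16384 + 524288
= 556611



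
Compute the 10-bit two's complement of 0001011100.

Original: 0001011100
Step 1 - Invert all bits: 1110100011
Step 2 - Add 1: 1110100100
Verification: 0001011100 + 1110100100 = 10000000000; discarding the end carry (carry out of the top bit) leaves the 10-bit value 0000000000, as required for x + (-x)



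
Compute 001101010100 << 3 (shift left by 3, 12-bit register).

Original: 001101010100 (decimal 852)
Shift left by 3 positions
Append 3 zeros on the right and drop the 3 high bits that overflow the 12-bit width
Result: 101010100000 (decimal 2720)
Equivalent: 852 << 3 = 852 × 2^3 = 6816, truncated to 12 bits = 2720



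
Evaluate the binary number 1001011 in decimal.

Sum of powers of 2 for each 1-bit:
2^0 + 2^1 + 2^3 + 2^6
= 1 + 2 + 8 + 64
= 75



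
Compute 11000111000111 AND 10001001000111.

AND: 1 only when both bits are 1
  11000111000111
& 10001001000111
----------------
  10000001000111
Decimal: 12743 & 8775 = 8263



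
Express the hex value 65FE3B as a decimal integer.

Expand by place value (powers of 16):
Digit values: F = 15, E = 14, B = 11
65FE3B = 6 × 16^5 + 5 × 16^4 + 15 × 16^3 + 14 × 16^2 + 3 × 16^1 + 11 × 16^0
= 6 × 1048576 + 5 × 65536 + 15 × 4096 + 14 × 256 + 3 × 16 + 11 × 1
= 6291456 + 327680 + 61440 + 3584 + 48 + 11
= 6684219



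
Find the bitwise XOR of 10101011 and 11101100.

XOR: 1 when bits differ
  10101011
^ 11101100
----------
  01000111
Decimal: 171 ^ 236 = 71



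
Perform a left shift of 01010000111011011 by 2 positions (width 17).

Original: 01010000111011011 (decimal 41435)
Shift left by 2 positions
Append 2 zeros on the right and drop the 2 high bits that overflow the 17-bit width
Result: 01000011101101100 (decimal 34668)
Equivalent: 41435 << 2 = 41435 × 2^2 = 165740, truncated to 17 bits = 34668



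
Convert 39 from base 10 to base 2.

Using repeated division by 2:
39 ÷ 2 = 19 remainder 1
19 ÷ 2 = 9 remainder 1
9 ÷ 2 = 4 remainder 1
4 ÷ 2 = 2 remainder 0
2 ÷ 2 = 1 remainder 0
1 ÷ 2 = 0 remainder 1
Reading remainders bottom to top: 100111



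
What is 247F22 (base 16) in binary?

Convert each hex digit to 4 bits:
  2 = 0010
  4 = 0100
  7 = 0111
  F = 1111
  2 = 0010
  2 = 0010
Concatenate: 001001000111111100100010



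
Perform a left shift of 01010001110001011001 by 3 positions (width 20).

Original: 01010001110001011001 (decimal 334937)
Shift left by 3 positions
Append 3 zeros on the right and drop the 3 high bits that overflow the 20-bit width
Result: 10001110001011001000 (decimal 582344)
Equivalent: 334937 << 3 = 334937 × 2^3 = 2679496, truncated to 20 bits = 582344



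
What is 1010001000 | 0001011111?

OR: 1 when either bit is 1
  1010001000
| 0001011111
------------
  1011011111
Decimal: 648 | 95 = 735



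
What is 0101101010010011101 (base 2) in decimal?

Sum of powers of 2 for each 1-bit:
2^0 + 2^2 + 2^3 + 2^4 + 2^7 + 2^10 + 2^12 + 2^14 + 2^15 + 2^17
= 1 + 4 + 8 + 16 + 128 + 1024 + 4096 + 16384 + 32768 + 131072
= 185501



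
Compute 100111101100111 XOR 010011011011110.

XOR: 1 when bits differ
  100111101100111
^ 010011011011110
-----------------
  110100110111001
Decimal: 20327 ^ 9950 = 27065



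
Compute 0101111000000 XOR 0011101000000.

XOR: 1 when bits differ
  0101111000000
^ 0011101000000
---------------
  0110010000000
Decimal: 3008 ^ 1856 = 3200



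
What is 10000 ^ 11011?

XOR: 1 when bits differ
  10000
^ 11011
-------
  01011
Decimal: 16 ^ 27 = 11



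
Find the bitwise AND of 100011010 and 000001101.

AND: 1 only when both bits are 1
  100011010
& 000001101
-----------
  000001000
Decimal: 282 & 13 = 8



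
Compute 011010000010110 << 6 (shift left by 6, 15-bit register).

Original: 011010000010110 (decimal 13334)
Shift left by 6 positions
Append 6 zeros on the right and drop the 6 high bits that overflow the 15-bit width
Result: 000010110000000 (decimal 1408)
Equivalent: 13334 << 6 = 13334 × 2^6 = 853376, truncated to 15 bits = 1408



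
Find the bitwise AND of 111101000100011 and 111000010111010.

AND: 1 only when both bits are 1
  111101000100011
& 111000010111010
-----------------
  111000000100010
Decimal: 31267 & 28858 = 28706



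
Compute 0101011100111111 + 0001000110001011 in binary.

Add column by column from the right: bit + bit + carry-in; write the sum mod 2, carry 1 when the sum is 2 or 3.
carry:  0010111001111110
        0101011100111111
+       0001000110001011
------------------------
       00110100011001010
(the carry out of the leftmost column, 0, becomes the leading bit)
Decimal check:
  0101011100111111 = 16384 + 4096 + 1024 + 512 + 256 + 32 + 16 + 8 + 4 + 2 + 1 = 22335
  0001000110001011 = 4096 + 256 + 128 + 8 + 2 + 1 = 4491
  22335 + 4491 = 26826, and 00110100011001010 = 16384 + 8192 + 2048 + 128 + 64 + 8 + 2 = 26826 ✓



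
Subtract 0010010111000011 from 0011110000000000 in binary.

Method 1 - Direct subtraction (column by column from the right: bit − bit − borrow-in; if negative, add 2 and borrow 1 from the next column):
borrow: 0000111111111110
        0011110000000000
-       0010010111000011
------------------------
        0001011000111101

Method 2 - Add two's complement:
Two's complement of 0010010111000011: invert → 1101101000111100, add 1 → 1101101000111101
  0011110000000000
+ 1101101000111101
------------------
 10001011000111101  (end carry out of the top bit = 1)
Discarding the end carry: 0001011000111101
Decimal check:
  0011110000000000 = 8192 + 4096 + 2048 + 1024 = 15360
  0010010111000011 = 8192 + 1024 + 256 + 128 + 64 + 2 + 1 = 9667
  15360 - 9667 = 5693, and 0001011000111101 = 4096 + 1024 + 512 + 32 + 16 + 8 + 4 + 1 = 5693 ✓



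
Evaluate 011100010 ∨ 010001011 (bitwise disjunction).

OR: 1 when either bit is 1
  011100010
| 010001011
-----------
  011101011
Decimal: 226 | 139 = 235



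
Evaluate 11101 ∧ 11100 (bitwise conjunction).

AND: 1 only when both bits are 1
  11101
& 11100
-------
  11100
Decimal: 29 & 28 = 28



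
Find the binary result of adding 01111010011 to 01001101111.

Add column by column from the right: bit + bit + carry-in; write the sum mod 2, carry 1 when the sum is 2 or 3.
carry:  11111111110
        01111010011
+       01001101111
-------------------
       011001000010
(the carry out of the leftmost column, 0, becomes the leading bit)
Decimal check:
  01111010011 = 512 + 256 + 128 + 64 + 16 + 2 + 1 = 979
  01001101111 = 512 + 64 + 32 + 8 + 4 + 2 + 1 = 623
  979 + 623 = 1602, and 011001000010 = 1024 + 512 + 64 + 2 = 1602 ✓



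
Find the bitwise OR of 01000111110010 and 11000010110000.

OR: 1 when either bit is 1
  01000111110010
| 11000010110000
----------------
  11000111110010
Decimal: 4594 | 12464 = 12786



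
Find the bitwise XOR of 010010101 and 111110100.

XOR: 1 when bits differ
  010010101
^ 111110100
-----------
  101100001
Decimal: 149 ^ 500 = 353



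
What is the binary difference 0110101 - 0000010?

Method 1 - Direct subtraction (column by column from the right: bit − bit − borrow-in; if negative, add 2 and borrow 1 from the next column):
borrow: 0000100
        0110101
-       0000010
---------------
        0110011

Method 2 - Add two's complement:
Two's complement of 0000010: invert → 1111101, add 1 → 1111110
  0110101
+ 1111110
---------
 10110011  (end carry out of the top bit = 1)
Discarding the end carry: 0110011
Decimal check:
  0110101 = 32 + 16 + 4 + 1 = 53
  0000010 = 2
  53 - 2 = 51, and 0110011 = 32 + 16 + 2 + 1 = 51 ✓



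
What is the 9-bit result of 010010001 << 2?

Original: 010010001 (decimal 145)
Shift left by 2 positions
Append 2 zeros on the right and drop the 2 high bits that overflow the 9-bit width
Result: 001000100 (decimal 68)
Equivalent: 145 << 2 = 145 × 2^2 = 580, truncated to 9 bits = 68



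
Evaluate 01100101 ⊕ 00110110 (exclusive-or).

XOR: 1 when bits differ
  01100101
^ 00110110
----------
  01010011
Decimal: 101 ^ 54 = 83



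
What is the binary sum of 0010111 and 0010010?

Add column by column from the right: bit + bit + carry-in; write the sum mod 2, carry 1 when the sum is 2 or 3.
carry:  0101100
        0010111
+       0010010
---------------
       00101001
(the carry out of the leftmost column, 0, becomes the leading bit)
Decimal check:
  0010111 = 16 + 4 + 2 + 1 = 23
  0010010 = 16 + 2 = 18
  23 + 18 = 41, and 00101001 = 32 + 8 + 1 = 41 ✓



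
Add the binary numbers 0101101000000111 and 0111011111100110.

Add column by column from the right: bit + bit + carry-in; write the sum mod 2, carry 1 when the sum is 2 or 3.
carry:  1111110000001100
        0101101000000111
+       0111011111100110
------------------------
       01101000111101101
(the carry out of the leftmost column, 0, becomes the leading bit)
Decimal check:
  0101101000000111 = 16384 + 4096 + 2048 + 512 + 4 + 2 + 1 = 23047
  0111011111100110 = 16384 + 8192 + 4096 + 1024 + 512 + 256 + 128 + 64 + 32 + 4 + 2 = 30694
  23047 + 30694 = 53741, and 01101000111101101 = 32768 + 16384 + 4096 + 256 + 128 + 64 + 32 + 8 + 4 + 1 = 53741 ✓



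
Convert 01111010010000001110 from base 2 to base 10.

Sum of powers of 2 for each 1-bit:
2^1 + 2^2 + 2^3 + 2^10 + 2^13 + 2^15 + 2^16 + 2^17 + 2^18
= 2 + 4 + 8 + 1024 + 8192 + 32768 + 65536 + 131072 + 262144
= 500750



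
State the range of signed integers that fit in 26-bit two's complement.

For 26-bit two's complement:
Minimum: -2^25 = -33554432
Maximum: 2^25 - 1 = 33554431



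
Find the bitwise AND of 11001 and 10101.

AND: 1 only when both bits are 1
  11001
& 10101
-------
  10001
Decimal: 25 & 21 = 17



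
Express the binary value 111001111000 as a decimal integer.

Sum of powers of 2 for each 1-bit:
2^3 + 2^4 + 2^5 + 2^6 + 2^9 + 2^10 + 2^11
= 8 + 16 + 32 + 64 + 512 + 1024 + 2048
= 3704



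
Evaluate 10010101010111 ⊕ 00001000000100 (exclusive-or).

XOR: 1 when bits differ
  10010101010111
^ 00001000000100
----------------
  10011101010011
Decimal: 9559 ^ 516 = 10067



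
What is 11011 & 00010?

AND: 1 only when both bits are 1
  11011
& 00010
-------
  00010
Decimal: 27 & 2 = 2



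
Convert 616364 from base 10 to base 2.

Using repeated division by 2:
616364 ÷ 2 = 308182 remainder 0
308182 ÷ 2 = 154091 remainder 0
154091 ÷ 2 = 77045 remainder 1
77045 ÷ 2 = 38522 remainder 1
38522 ÷ 2 = 19261 remainder 0
19261 ÷ 2 = 9630 remainder 1
9630 ÷ 2 = 4815 remainder 0
4815 ÷ 2 = 2407 remainder 1
2407 ÷ 2 = 1203 remainder 1
1203 ÷ 2 = 601 remainder 1
601 ÷ 2 = 300 remainder 1
300 ÷ 2 = 150 remainder 0
150 ÷ 2 = 75 remainder 0
75 ÷ 2 = 37 remainder 1
37 ÷ 2 = 18 remainder 1
18 ÷ 2 = 9 remainder 0
9 ÷ 2 = 4 remainder 1
4 ÷ 2 = 2 remainder 0
2 ÷ 2 = 1 remainder 0
1 ÷ 2 = 0 remainder 1
Reading remainders bottom to top: 10010110011110101100



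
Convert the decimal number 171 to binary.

Using repeated division by 2:
171 ÷ 2 = 85 remainder 1
85 ÷ 2 = 42 remainder 1
42 ÷ 2 = 21 remainder 0
21 ÷ 2 = 10 remainder 1
10 ÷ 2 = 5 remainder 0
5 ÷ 2 = 2 remainder 1
2 ÷ 2 = 1 remainder 0
1 ÷ 2 = 0 remainder 1
Reading remainders bottom to top: 10101011



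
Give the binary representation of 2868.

Using repeated division by 2:
2868 ÷ 2 = 1434 remainder 0
1434 ÷ 2 = 717 remainder 0
717 ÷ 2 = 358 remainder 1
358 ÷ 2 = 179 remainder 0
179 ÷ 2 = 89 remainder 1
89 ÷ 2 = 44 remainder 1
44 ÷ 2 = 22 remainder 0
22 ÷ 2 = 11 remainder 0
11 ÷ 2 = 5 remainder 1
5 ÷ 2 = 2 remainder 1
2 ÷ 2 = 1 remainder 0
1 ÷ 2 = 0 remainder 1
Reading remainders bottom to top: 101100110100



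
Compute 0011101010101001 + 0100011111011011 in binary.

Add column by column from the right: bit + bit + carry-in; write the sum mod 2, carry 1 when the sum is 2 or 3.
carry:  1111111111110110
        0011101010101001
+       0100011111011011
------------------------
       01000001010000100
(the carry out of the leftmost column, 0, becomes the leading bit)
Decimal check:
  0011101010101001 = 8192 + 4096 + 2048 + 512 + 128 + 32 + 8 + 1 = 15017
  0100011111011011 = 16384 + 1024 + 512 + 256 + 128 + 64 + 16 + 8 + 2 + 1 = 18395
  15017 + 18395 = 33412, and 01000001010000100 = 32768 + 512 + 128 + 4 = 33412 ✓



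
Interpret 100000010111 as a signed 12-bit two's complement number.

Binary: 100000010111
Sign bit: 1 (negative)
Invert: 011111101000
Add 1:  011111101001
Magnitude: 011111101001 = 1024 + 512 + 256 + 128 + 64 + 32 + 8 + 1 = 2025
Value: -2025



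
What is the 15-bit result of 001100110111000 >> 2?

Original: 001100110111000 (decimal 6584)
Shift right by 2 positions
Drop the 2 low bits; fill with zeros on the left
Result: 000011001101110 (decimal 1646)
Equivalent: 6584 >> 2 = 6584 ÷ 2^2 = 1646



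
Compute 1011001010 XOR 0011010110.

XOR: 1 when bits differ
  1011001010
^ 0011010110
------------
  1000011100
Decimal: 714 ^ 214 = 540



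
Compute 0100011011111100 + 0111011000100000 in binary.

Add column by column from the right: bit + bit + carry-in; write the sum mod 2, carry 1 when the sum is 2 or 3.
carry:  1000110111000000
        0100011011111100
+       0111011000100000
------------------------
       01011110100011100
(the carry out of the leftmost column, 0, becomes the leading bit)
Decimal check:
  0100011011111100 = 16384 + 1024 + 512 + 128 + 64 + 32 + 16 + 8 + 4 = 18172
  0111011000100000 = 16384 + 8192 + 4096 + 1024 + 512 + 32 = 30240
  18172 + 30240 = 48412, and 01011110100011100 = 32768 + 8192 + 4096 + 2048 + 1024 + 256 + 16 + 8 + 4 = 48412 ✓



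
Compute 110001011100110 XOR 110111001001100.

XOR: 1 when bits differ
  110001011100110
^ 110111001001100
-----------------
  000110010101010
Decimal: 25318 ^ 28236 = 3242



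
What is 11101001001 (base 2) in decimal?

Sum of powers of 2 for each 1-bit:
2^0 + 2^3 + 2^6 + 2^8 + 2^9 + 2^10
= 1 + 8 + 64 + 256 + 512 + 1024
= 1865



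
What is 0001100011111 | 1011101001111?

OR: 1 when either bit is 1
  0001100011111
| 1011101001111
---------------
  1011101011111
Decimal: 799 | 5967 = 5983



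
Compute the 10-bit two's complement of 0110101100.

Original: 0110101100
Step 1 - Invert all bits: 1001010011
Step 2 - Add 1: 1001010100
Verification: 0110101100 + 1001010100 = 10000000000; discarding the end carry (carry out of the top bit) leaves the 10-bit value 0000000000, as required for x + (-x)

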